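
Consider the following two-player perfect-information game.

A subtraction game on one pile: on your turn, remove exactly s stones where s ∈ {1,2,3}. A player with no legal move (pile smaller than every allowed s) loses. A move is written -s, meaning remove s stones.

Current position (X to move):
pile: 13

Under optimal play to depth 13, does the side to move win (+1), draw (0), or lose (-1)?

value(13, X) = +1

ply 1, X at 13 | -1=+1→12*; -2=-1→11; -3=-1→10
ply 2, O at 12 | -1=-1→11*; -2=-1→10; -3=-1→9
ply 3, X at 11 | -1=-1→10; -2=-1→9; -3=+1→8*
ply 4, O at 8 | -1=-1→7*; -2=-1→6; -3=-1→5
ply 5, X at 7 | -1=-1→6; -2=-1→5; -3=+1→4*
ply 6, O at 4 | -1=-1→3*; -2=-1→2; -3=-1→1
ply 7, X at 3 | -1=-1→2; -2=-1→1; -3=+1→0*
ply 8: 0 is terminal -1 (O); from 13 depth 13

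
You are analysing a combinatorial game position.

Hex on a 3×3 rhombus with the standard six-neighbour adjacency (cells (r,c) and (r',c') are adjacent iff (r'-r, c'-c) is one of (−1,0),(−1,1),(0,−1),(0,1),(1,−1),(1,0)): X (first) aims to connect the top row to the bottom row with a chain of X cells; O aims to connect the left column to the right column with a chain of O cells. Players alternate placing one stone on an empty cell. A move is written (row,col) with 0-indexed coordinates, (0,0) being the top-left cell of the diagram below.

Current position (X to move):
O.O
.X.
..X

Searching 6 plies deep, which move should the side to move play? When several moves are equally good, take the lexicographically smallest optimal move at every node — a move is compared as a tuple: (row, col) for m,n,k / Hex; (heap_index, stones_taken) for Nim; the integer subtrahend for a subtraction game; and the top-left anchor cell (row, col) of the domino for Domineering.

[O.O/.X./..X] X move#1: (0,1):+1/OXO/.X./..X*, (1,0):-1/O.O/XX./..X, (1,2):-1/O.O/.XX/..X, (2,0):-1/O.O/.X./X.X, (2,1):-1/O.O/.X./.XX
[OXO/.X./..X] O move#2: (1,0):-1/OXO/OX./..X*, (1,2):-1/OXO/.XO/..X, (2,0):-1/OXO/.X./O.X, (2,1):-1/OXO/.X./.OX
[OXO/OX./..X] X move#3: (1,2):+1/OXO/OXX/..X*, (2,0):+1/OXO/OX./X.X, (2,1):+1/OXO/OX./.XX
[OXO/OXX/..X] end (terminal -1, O#4); searched O.O/.X./..X to 6

X's best at [O.O/.X./..X]: (0,1)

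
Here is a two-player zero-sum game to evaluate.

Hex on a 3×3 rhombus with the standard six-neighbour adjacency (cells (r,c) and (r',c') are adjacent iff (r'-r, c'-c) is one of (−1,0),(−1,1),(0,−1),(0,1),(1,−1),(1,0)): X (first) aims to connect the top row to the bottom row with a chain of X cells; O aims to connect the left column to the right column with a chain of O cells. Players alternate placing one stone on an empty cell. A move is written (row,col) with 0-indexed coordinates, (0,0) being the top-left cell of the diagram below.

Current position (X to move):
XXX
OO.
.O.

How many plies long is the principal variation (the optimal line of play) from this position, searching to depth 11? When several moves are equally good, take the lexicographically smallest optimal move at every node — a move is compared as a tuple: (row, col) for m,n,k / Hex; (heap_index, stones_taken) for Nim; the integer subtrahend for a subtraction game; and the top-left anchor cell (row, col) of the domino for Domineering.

PV length from [XXX/OO./.O.]: 2 plies

[XXX/OO./.O.] X move#1: (1,2):-1/XXX/OOX/.O.*, (2,0):-1/XXX/OO./XO., (2,2):-1/XXX/OO./.OX
[XXX/OOX/.O.] O move#2: (2,0):-1/XXX/OOX/OO., (2,2):+1/XXX/OOX/.OO*
[XXX/OOX/.OO] end (terminal -1, X#3); searched XXX/OO./.O. to 11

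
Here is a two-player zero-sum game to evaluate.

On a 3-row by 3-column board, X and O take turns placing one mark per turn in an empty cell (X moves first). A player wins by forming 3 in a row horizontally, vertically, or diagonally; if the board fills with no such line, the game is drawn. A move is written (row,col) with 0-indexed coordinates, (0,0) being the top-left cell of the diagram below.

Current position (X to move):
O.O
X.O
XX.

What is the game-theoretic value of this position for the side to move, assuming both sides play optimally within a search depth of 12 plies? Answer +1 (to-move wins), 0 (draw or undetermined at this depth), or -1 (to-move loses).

value(O.O/X.O/XX., X) = +1

p1 X@[O.O/X.O/XX.]: (0,1)[OXO/X.O/XX.]-1 (1,1)[O.O/XXO/XX.]-1 (2,2)[O.O/X.O/XXX]+1*
p2 O@[O.O/X.O/XXX] terminal -1; root [O.O/X.O/XX.] d12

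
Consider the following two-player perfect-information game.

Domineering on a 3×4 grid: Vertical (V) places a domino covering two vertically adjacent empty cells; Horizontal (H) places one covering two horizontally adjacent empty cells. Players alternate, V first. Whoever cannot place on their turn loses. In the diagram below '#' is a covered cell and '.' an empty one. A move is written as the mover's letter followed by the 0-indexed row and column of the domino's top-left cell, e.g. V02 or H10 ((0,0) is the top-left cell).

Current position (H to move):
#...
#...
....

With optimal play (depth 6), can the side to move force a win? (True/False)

p1 H@[#.../#.../....]: H01[###./#.../....]-1 H02[#.##/#.../....]-1 H11[#.../###./....]+1* H12[#.../#.##/....]+1 H20[#.../#.../##..]-1 H21[#.../#.../.##.]-1 H22[#.../#.../..##]-1
p2 V@[#.../###./....]: V03[#..#/####/....]-1* V13[#.../####/...#]-1
p3 H@[#..#/####/....]: H01[####/####/....]+1* H20[#..#/####/##..]+1 H21[#..#/####/.##.]+1 H22[#..#/####/..##]+1
p4 V@[####/####/....] terminal -1; root [#.../#.../....] d6

H winning at [#.../#.../....]: True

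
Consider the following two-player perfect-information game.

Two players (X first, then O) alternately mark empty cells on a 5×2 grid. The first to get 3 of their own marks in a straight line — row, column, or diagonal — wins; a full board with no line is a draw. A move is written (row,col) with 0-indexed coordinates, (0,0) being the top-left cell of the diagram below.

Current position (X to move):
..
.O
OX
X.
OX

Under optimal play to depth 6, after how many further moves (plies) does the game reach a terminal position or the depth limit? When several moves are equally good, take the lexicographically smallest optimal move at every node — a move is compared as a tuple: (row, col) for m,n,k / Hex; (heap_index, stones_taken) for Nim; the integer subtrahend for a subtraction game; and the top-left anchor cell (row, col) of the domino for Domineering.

PV length from [../.O/OX/X./OX]: 1 ply

ply 1, X at ../.O/OX/X./OX | (0,0)=+0→X./.O/OX/X./OX; (0,1)=+0→.X/.O/OX/X./OX; (1,0)=+0→../XO/OX/X./OX; (3,1)=+1→../.O/OX/XX/OX*
ply 2: ../.O/OX/XX/OX is terminal -1 (O); from ../.O/OX/X./OX depth 6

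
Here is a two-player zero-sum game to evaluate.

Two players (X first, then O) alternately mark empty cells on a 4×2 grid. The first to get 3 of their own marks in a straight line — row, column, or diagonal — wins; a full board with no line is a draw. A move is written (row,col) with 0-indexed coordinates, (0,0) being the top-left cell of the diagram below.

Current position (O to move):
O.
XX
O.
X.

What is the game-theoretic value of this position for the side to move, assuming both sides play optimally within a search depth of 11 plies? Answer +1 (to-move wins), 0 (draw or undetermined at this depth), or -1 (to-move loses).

value(O./XX/O./X., O) = 0

p1 O@[O./XX/O./X.]: (0,1)[OO/XX/O./X.]+0* (2,1)[O./XX/OO/X.]+0 (3,1)[O./XX/O./XO]+0
p2 X@[OO/XX/O./X.]: (2,1)[OO/XX/OX/X.]+0* (3,1)[OO/XX/O./XX]+0
p3 O@[OO/XX/OX/X.]: (3,1)[OO/XX/OX/XO]+0*
p4 X@[OO/XX/OX/XO] terminal +0; root [O./XX/O./X.] d11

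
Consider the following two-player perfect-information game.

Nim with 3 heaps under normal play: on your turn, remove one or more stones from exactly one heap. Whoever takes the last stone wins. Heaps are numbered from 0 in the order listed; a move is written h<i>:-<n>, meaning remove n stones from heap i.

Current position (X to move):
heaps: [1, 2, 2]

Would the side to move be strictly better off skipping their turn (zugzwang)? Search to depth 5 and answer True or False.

zugzwang((1,2,2), X) = False

ply 1, X at (1,2,2) | h0:-1=+1→(0,2,2)*; h1:-1=-1→(1,1,2); h1:-2=-1→(1,0,2); h2:-1=-1→(1,2,1); h2:-2=-1→(1,2,0)
ply 2, O at (0,2,2) | h1:-1=-1→(0,1,2)*; h1:-2=-1→(0,0,2); h2:-1=-1→(0,2,1); h2:-2=-1→(0,2,0)
ply 3, X at (0,1,2) | h1:-1=-1→(0,0,2); h2:-1=+1→(0,1,1)*; h2:-2=-1→(0,1,0)
ply 4, O at (0,1,1) | h1:-1=-1→(0,0,1)*; h2:-1=-1→(0,1,0)
ply 5, X at (0,0,1) | h2:-1=+1→(0,0,0)*
ply 6: (0,0,0) is terminal -1 (O); from (1,2,2) depth 5
suppose X passes — search the same position with O to move:
pass> ply 1, O at (1,2,2) | h0:-1=+1→(0,2,2)*; h1:-1=-1→(1,1,2); h1:-2=-1→(1,0,2); h2:-1=-1→(1,2,1); h2:-2=-1→(1,2,0)
pass> ply 2, X at (0,2,2) | h1:-1=-1→(0,1,2)*; h1:-2=-1→(0,0,2); h2:-1=-1→(0,2,1); h2:-2=-1→(0,2,0)
pass> ply 3, O at (0,1,2) | h1:-1=-1→(0,0,2); h2:-1=+1→(0,1,1)*; h2:-2=-1→(0,1,0)
pass> ply 4, X at (0,1,1) | h1:-1=-1→(0,0,1)*; h2:-1=-1→(0,1,0)
pass> ply 5, O at (0,0,1) | h2:-1=+1→(0,0,0)*
pass> ply 6: (0,0,0) is terminal -1 (X); from (1,2,2) depth 5
for X: play +1, pass -1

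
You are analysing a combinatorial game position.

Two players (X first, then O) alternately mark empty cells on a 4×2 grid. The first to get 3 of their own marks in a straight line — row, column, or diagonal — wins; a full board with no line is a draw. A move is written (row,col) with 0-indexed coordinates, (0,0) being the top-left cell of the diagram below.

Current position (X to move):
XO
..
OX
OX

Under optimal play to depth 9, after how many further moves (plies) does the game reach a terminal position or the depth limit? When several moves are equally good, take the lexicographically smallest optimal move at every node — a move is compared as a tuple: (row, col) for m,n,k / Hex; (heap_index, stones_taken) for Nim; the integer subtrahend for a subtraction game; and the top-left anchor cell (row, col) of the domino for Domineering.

ply 1, X at XO/../OX/OX | (1,0)=+0→XO/X./OX/OX; (1,1)=+1→XO/.X/OX/OX*
ply 2: XO/.X/OX/OX is terminal -1 (O); from XO/../OX/OX depth 9

PV length from [XO/../OX/OX]: 1 ply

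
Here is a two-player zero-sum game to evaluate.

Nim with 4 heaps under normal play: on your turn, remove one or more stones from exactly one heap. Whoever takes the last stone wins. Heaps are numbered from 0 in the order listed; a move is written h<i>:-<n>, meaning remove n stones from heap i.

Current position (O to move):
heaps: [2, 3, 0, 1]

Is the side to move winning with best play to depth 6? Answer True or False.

O winning at [(2,3,0,1)]: False

[(2,3,0,1)] O move#1: h0:-1:-1/(1,3,0,1)*, h0:-2:-1/(0,3,0,1), h1:-1:-1/(2,2,0,1), h1:-2:-1/(2,1,0,1), h1:-3:-1/(2,0,0,1), h3:-1:-1/(2,3,0,0)
[(1,3,0,1)] X move#2: h0:-1:-1/(0,3,0,1), h1:-1:-1/(1,2,0,1), h1:-2:-1/(1,1,0,1), h1:-3:+1/(1,0,0,1)*, h3:-1:-1/(1,3,0,0)
[(1,0,0,1)] O move#3: h0:-1:-1/(0,0,0,1)*, h3:-1:-1/(1,0,0,0)
[(0,0,0,1)] X move#4: h3:-1:+1/(0,0,0,0)*
[(0,0,0,0)] end (terminal -1, O#5); searched (2,3,0,1) to 6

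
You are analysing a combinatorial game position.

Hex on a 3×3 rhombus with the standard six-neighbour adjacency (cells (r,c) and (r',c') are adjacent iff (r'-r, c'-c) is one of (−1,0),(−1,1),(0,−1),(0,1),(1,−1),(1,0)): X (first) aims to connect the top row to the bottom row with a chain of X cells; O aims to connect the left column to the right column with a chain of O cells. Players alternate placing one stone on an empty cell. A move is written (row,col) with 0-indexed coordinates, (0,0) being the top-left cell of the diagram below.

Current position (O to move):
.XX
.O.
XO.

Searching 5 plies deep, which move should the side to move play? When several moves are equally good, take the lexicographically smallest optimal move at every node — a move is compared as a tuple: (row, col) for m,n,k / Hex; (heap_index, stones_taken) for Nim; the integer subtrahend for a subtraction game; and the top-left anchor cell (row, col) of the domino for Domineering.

O's best at [.XX/.O./XO.]: (1,0)

[.XX/.O./XO.] O move#1: (0,0):-1/OXX/.O./XO., (1,0):+1/.XX/OO./XO.*, (1,2):-1/.XX/.OO/XO., (2,2):-1/.XX/.O./XOO
[.XX/OO./XO.] X move#2: (0,0):-1/XXX/OO./XO.*, (1,2):-1/.XX/OOX/XO., (2,2):-1/.XX/OO./XOX
[XXX/OO./XO.] O move#3: (1,2):+1/XXX/OOO/XO.*, (2,2):+1/XXX/OO./XOO
[XXX/OOO/XO.] end (terminal -1, X#4); searched .XX/.O./XO. to 5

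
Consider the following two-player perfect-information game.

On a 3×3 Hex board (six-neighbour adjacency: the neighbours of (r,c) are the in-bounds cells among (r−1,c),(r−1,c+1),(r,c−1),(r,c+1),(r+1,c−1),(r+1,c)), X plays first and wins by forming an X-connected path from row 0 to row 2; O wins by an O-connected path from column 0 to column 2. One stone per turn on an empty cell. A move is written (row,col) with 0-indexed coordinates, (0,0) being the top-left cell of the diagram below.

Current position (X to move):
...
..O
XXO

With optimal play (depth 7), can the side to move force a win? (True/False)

X winning at [.../..O/XXO]: True

[.../..O/XXO] X move#1: (0,0):+1/X../..O/XXO*, (0,1):+1/.X./..O/XXO, (0,2):+1/..X/..O/XXO, (1,0):+1/.../X.O/XXO, (1,1):+1/.../.XO/XXO
[X../..O/XXO] O move#2: (0,1):-1/XO./..O/XXO*, (0,2):-1/X.O/..O/XXO, (1,0):-1/X../O.O/XXO, (1,1):-1/X../.OO/XXO
[XO./..O/XXO] X move#3: (0,2):+1/XOX/..O/XXO*, (1,0):+1/XO./X.O/XXO, (1,1):+1/XO./.XO/XXO
[XOX/..O/XXO] O move#4: (1,0):-1/XOX/O.O/XXO*, (1,1):-1/XOX/.OO/XXO
[XOX/O.O/XXO] X move#5: (1,1):+1/XOX/OXO/XXO*
[XOX/OXO/XXO] end (terminal -1, O#6); searched .../..O/XXO to 7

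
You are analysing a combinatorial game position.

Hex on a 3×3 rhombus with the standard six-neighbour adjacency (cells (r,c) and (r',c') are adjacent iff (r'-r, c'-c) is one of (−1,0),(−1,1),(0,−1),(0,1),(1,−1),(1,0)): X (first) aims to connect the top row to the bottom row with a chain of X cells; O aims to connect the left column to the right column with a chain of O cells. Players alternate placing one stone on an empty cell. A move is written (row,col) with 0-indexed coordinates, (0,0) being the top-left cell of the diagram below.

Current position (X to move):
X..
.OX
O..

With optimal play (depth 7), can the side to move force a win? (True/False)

X winning at [X../.OX/O..]: True

ply 1, X at X../.OX/O.. | (0,1)=-1→XX./.OX/O..; (0,2)=+1→X.X/.OX/O..*; (1,0)=-1→X../XOX/O..; (2,1)=-1→X../.OX/OX.; (2,2)=-1→X../.OX/O.X
ply 2, O at X.X/.OX/O.. | (0,1)=-1→XOX/.OX/O..*; (1,0)=-1→X.X/OOX/O..; (2,1)=-1→X.X/.OX/OO.; (2,2)=-1→X.X/.OX/O.O
ply 3, X at XOX/.OX/O.. | (1,0)=+1→XOX/XOX/O..*; (2,1)=+1→XOX/.OX/OX.; (2,2)=+1→XOX/.OX/O.X
ply 4, O at XOX/XOX/O.. | (2,1)=-1→XOX/XOX/OO.*; (2,2)=-1→XOX/XOX/O.O
ply 5, X at XOX/XOX/OO. | (2,2)=+1→XOX/XOX/OOX*
ply 6: XOX/XOX/OOX is terminal -1 (O); from X../.OX/O.. depth 7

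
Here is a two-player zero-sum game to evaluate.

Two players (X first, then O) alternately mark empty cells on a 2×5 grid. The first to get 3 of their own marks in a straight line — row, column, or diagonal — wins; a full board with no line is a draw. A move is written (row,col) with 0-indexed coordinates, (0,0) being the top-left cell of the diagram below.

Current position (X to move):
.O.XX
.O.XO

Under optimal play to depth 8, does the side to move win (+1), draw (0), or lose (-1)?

[.O.XX/.O.XO] X move#1: (0,0):+0/XO.XX/.O.XO, (0,2):+1/.OXXX/.O.XO*, (1,0):+0/.O.XX/XO.XO, (1,2):+0/.O.XX/.OXXO
[.OXXX/.O.XO] end (terminal -1, O#2); searched .O.XX/.O.XO to 8

value(.O.XX/.O.XO, X) = +1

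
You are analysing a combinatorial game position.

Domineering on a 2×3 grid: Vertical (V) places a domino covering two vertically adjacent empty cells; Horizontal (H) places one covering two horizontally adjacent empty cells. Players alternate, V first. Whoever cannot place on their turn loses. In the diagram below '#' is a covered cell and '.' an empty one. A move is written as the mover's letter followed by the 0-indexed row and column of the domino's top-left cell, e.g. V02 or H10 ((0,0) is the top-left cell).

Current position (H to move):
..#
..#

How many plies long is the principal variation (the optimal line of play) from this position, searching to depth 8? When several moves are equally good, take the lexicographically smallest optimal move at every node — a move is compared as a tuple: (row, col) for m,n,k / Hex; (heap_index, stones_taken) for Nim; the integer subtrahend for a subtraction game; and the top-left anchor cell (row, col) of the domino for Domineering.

[..#/..#] H move#1: H00:+1/###/..#*, H10:+1/..#/###
[###/..#] end (terminal -1, V#2); searched ..#/..# to 8

PV length from [..#/..#]: 1 ply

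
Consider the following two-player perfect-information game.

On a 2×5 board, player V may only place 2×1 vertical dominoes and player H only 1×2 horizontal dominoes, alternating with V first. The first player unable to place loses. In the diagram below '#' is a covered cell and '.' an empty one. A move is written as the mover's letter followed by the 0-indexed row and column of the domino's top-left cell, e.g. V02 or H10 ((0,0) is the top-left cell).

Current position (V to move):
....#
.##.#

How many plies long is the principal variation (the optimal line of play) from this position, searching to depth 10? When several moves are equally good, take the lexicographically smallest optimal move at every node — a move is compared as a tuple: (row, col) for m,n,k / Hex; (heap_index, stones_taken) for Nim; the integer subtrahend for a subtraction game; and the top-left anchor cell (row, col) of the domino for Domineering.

PV length from [....#/.##.#]: 2 plies

[....#/.##.#] V move#1: V00:-1/#...#/###.#*, V03:-1/...##/.####
[#...#/###.#] H move#2: H01:-1/###.#/###.#, H02:+1/#.###/###.#*
[#.###/###.#] end (terminal -1, V#3); searched ....#/.##.# to 10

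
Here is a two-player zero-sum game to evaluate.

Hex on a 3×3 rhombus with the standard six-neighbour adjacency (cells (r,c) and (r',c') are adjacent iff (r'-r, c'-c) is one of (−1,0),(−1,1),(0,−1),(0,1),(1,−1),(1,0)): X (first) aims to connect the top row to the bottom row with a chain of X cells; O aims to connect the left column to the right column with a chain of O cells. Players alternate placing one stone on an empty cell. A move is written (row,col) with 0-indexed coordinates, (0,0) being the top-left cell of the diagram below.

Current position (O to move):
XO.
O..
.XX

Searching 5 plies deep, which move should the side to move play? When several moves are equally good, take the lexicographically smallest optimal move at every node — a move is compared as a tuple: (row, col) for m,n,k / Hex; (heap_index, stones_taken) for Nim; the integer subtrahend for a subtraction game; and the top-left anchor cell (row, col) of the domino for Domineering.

O's best at [XO./O../.XX]: (0,2)

[XO./O../.XX] O move#1: (0,2):+1/XOO/O../.XX*, (1,1):+1/XO./OO./.XX, (1,2):+1/XO./O.O/.XX, (2,0):-1/XO./O../OXX
[XOO/O../.XX] end (terminal -1, X#2); searched XO./O../.XX to 5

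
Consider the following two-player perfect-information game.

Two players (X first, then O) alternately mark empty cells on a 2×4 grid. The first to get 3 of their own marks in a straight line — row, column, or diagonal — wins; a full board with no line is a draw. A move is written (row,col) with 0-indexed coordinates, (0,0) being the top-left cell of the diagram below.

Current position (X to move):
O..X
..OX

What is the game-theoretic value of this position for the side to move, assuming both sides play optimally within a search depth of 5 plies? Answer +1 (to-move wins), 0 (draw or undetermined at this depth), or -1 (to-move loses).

ply 1, X at O..X/..OX | (0,1)=+0→OX.X/..OX*; (0,2)=+0→O.XX/..OX; (1,0)=+0→O..X/X.OX; (1,1)=+0→O..X/.XOX
ply 2, O at OX.X/..OX | (0,2)=+0→OXOX/..OX*; (1,0)=-1→OX.X/O.OX; (1,1)=-1→OX.X/.OOX
ply 3, X at OXOX/..OX | (1,0)=+0→OXOX/X.OX*; (1,1)=+0→OXOX/.XOX
ply 4, O at OXOX/X.OX | (1,1)=+0→OXOX/XOOX*
ply 5: OXOX/XOOX is terminal +0 (X); from O..X/..OX depth 5

value(O..X/..OX, X) = 0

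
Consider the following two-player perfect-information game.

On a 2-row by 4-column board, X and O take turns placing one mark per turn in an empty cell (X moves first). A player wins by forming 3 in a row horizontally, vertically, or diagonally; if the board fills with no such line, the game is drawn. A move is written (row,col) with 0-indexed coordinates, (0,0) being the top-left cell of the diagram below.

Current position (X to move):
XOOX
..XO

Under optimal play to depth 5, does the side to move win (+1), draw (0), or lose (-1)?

[XOOX/..XO] X move#1: (1,0):+0/XOOX/X.XO*, (1,1):+0/XOOX/.XXO
[XOOX/X.XO] O move#2: (1,1):+0/XOOX/XOXO*
[XOOX/XOXO] end (terminal +0, X#3); searched XOOX/..XO to 5

value(XOOX/..XO, X) = 0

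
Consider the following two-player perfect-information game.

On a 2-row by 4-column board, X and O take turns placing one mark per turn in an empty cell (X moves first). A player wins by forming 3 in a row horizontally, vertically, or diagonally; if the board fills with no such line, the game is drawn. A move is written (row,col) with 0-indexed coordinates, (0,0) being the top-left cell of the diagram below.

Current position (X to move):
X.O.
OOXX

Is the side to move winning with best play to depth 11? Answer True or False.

X winning at [X.O./OOXX]: False

ply 1, X at X.O./OOXX | (0,1)=+0→XXO./OOXX*; (0,3)=+0→X.OX/OOXX
ply 2, O at XXO./OOXX | (0,3)=+0→XXOO/OOXX*
ply 3: XXOO/OOXX is terminal +0 (X); from X.O./OOXX depth 11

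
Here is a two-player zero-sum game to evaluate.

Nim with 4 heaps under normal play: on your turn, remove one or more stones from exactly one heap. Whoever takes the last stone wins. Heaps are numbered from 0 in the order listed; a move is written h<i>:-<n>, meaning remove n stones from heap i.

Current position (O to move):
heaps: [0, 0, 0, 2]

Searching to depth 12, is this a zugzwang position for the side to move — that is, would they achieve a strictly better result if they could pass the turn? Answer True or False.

p1 O@[(0,0,0,2)]: h3:-1[(0,0,0,1)]-1 h3:-2[(0,0,0,0)]+1*
p2 X@[(0,0,0,0)] terminal -1; root [(0,0,0,2)] d12
if O skipped the turn, X would face:
~ p1 X@[(0,0,0,2)]: h3:-1[(0,0,0,1)]-1 h3:-2[(0,0,0,0)]+1*
~ p2 O@[(0,0,0,0)] terminal -1; root [(0,0,0,2)] d12
compare (O): move=+1 vs pass=-1

zugzwang((0,0,0,2), O) = False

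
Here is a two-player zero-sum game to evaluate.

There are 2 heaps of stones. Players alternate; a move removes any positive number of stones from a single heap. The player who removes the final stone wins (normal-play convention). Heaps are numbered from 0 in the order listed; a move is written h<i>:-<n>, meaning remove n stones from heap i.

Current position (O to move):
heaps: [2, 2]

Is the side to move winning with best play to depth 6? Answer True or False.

ply 1, O at (2,2) | h0:-1=-1→(1,2)*; h0:-2=-1→(0,2); h1:-1=-1→(2,1); h1:-2=-1→(2,0)
ply 2, X at (1,2) | h0:-1=-1→(0,2); h1:-1=+1→(1,1)*; h1:-2=-1→(1,0)
ply 3, O at (1,1) | h0:-1=-1→(0,1)*; h1:-1=-1→(1,0)
ply 4, X at (0,1) | h1:-1=+1→(0,0)*
ply 5: (0,0) is terminal -1 (O); from (2,2) depth 6

O winning at [(2,2)]: False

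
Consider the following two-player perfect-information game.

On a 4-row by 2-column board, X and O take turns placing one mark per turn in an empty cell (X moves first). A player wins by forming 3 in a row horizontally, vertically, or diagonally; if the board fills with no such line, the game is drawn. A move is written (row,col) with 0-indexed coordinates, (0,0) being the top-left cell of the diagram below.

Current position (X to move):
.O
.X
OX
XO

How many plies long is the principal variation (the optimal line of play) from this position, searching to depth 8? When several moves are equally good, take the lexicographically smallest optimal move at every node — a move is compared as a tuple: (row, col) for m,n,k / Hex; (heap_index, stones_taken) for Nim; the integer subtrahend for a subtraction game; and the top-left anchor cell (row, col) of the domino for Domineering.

PV length from [.O/.X/OX/XO]: 2 plies

p1 X@[.O/.X/OX/XO]: (0,0)[XO/.X/OX/XO]+0* (1,0)[.O/XX/OX/XO]+0
p2 O@[XO/.X/OX/XO]: (1,0)[XO/OX/OX/XO]+0*
p3 X@[XO/OX/OX/XO] terminal +0; root [.O/.X/OX/XO] d8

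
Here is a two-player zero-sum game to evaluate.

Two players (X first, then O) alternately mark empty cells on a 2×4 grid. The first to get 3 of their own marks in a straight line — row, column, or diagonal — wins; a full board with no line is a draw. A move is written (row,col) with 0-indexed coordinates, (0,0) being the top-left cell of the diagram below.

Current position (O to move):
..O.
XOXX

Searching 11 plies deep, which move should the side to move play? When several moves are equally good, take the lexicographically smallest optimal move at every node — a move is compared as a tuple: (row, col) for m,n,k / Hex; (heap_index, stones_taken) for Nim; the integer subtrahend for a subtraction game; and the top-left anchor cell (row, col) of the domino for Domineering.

ply 1, O at ..O./XOXX | (0,0)=+0→O.O./XOXX; (0,1)=+1→.OO./XOXX*; (0,3)=+0→..OO/XOXX
ply 2, X at .OO./XOXX | (0,0)=-1→XOO./XOXX*; (0,3)=-1→.OOX/XOXX
ply 3, O at XOO./XOXX | (0,3)=+1→XOOO/XOXX*
ply 4: XOOO/XOXX is terminal -1 (X); from ..O./XOXX depth 11

O's best at [..O./XOXX]: (0,1)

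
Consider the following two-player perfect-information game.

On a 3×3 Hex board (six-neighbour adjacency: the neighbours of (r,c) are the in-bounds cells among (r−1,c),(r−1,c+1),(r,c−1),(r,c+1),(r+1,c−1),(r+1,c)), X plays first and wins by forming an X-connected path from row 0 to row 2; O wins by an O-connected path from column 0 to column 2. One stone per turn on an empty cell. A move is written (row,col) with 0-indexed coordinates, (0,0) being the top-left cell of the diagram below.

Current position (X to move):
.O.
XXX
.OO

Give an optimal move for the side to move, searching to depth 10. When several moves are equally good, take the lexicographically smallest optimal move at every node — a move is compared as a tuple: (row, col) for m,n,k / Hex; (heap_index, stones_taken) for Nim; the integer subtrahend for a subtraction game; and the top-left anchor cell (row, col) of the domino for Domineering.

p1 X@[.O./XXX/.OO]: (0,0)[XO./XXX/.OO]-1 (0,2)[.OX/XXX/.OO]-1 (2,0)[.O./XXX/XOO]+1*
p2 O@[.O./XXX/XOO]: (0,0)[OO./XXX/XOO]-1* (0,2)[.OO/XXX/XOO]-1
p3 X@[OO./XXX/XOO]: (0,2)[OOX/XXX/XOO]+1*
p4 O@[OOX/XXX/XOO] terminal -1; root [.O./XXX/.OO] d10

X's best at [.O./XXX/.OO]: (2,0)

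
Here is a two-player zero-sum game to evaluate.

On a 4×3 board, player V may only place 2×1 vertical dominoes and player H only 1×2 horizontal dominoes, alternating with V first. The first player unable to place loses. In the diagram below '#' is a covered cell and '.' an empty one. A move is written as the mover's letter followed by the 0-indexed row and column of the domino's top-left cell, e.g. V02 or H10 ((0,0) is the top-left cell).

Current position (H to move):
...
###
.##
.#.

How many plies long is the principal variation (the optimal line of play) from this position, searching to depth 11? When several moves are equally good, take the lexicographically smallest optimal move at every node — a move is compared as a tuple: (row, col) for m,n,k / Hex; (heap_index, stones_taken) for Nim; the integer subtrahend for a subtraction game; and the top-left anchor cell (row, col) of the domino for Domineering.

[.../###/.##/.#.] H move#1: H00:-1/##./###/.##/.#.*, H01:-1/.##/###/.##/.#.
[##./###/.##/.#.] V move#2: V20:+1/##./###/###/##.*
[##./###/###/##.] end (terminal -1, H#3); searched .../###/.##/.#. to 11

PV length from [.../###/.##/.#.]: 2 plies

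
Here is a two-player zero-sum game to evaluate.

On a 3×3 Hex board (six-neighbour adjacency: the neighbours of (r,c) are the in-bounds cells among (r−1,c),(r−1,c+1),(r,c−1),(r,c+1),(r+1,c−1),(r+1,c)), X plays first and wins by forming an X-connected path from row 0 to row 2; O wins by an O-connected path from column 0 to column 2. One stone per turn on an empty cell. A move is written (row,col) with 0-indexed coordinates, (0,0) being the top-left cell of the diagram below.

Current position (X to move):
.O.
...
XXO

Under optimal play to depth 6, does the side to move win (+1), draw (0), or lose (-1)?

[.O./.../XXO] X move#1: (0,0):+1/XO./.../XXO*, (0,2):+1/.OX/.../XXO, (1,0):+1/.O./X../XXO, (1,1):-1/.O./.X./XXO, (1,2):-1/.O./..X/XXO
[XO./.../XXO] O move#2: (0,2):-1/XOO/.../XXO*, (1,0):-1/XO./O../XXO, (1,1):-1/XO./.O./XXO, (1,2):-1/XO./..O/XXO
[XOO/.../XXO] X move#3: (1,0):+1/XOO/X../XXO*, (1,1):-1/XOO/.X./XXO, (1,2):-1/XOO/..X/XXO
[XOO/X../XXO] end (terminal -1, O#4); searched .O./.../XXO to 6

value(.O./.../XXO, X) = +1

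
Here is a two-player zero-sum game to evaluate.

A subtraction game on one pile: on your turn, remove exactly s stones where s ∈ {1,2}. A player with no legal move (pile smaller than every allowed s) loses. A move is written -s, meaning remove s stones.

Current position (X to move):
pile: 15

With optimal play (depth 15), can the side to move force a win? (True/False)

X winning at [15]: False

ply 1, X at 15 | -1=-1→14*; -2=-1→13
ply 2, O at 14 | -1=-1→13; -2=+1→12*
ply 3, X at 12 | -1=-1→11*; -2=-1→10
ply 4, O at 11 | -1=-1→10; -2=+1→9*
ply 5, X at 9 | -1=-1→8*; -2=-1→7
ply 6, O at 8 | -1=-1→7; -2=+1→6*
ply 7, X at 6 | -1=-1→5*; -2=-1→4
ply 8, O at 5 | -1=-1→4; -2=+1→3*
ply 9, X at 3 | -1=-1→2*; -2=-1→1
ply 10, O at 2 | -1=-1→1; -2=+1→0*
ply 11: 0 is terminal -1 (X); from 15 depth 15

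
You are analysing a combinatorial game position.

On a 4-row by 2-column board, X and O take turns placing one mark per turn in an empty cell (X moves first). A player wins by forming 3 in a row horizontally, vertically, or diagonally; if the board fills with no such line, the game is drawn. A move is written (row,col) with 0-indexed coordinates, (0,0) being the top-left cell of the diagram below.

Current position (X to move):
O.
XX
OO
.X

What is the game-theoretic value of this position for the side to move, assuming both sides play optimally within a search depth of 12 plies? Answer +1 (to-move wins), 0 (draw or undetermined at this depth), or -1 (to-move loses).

[O./XX/OO/.X] X move#1: (0,1):+0/OX/XX/OO/.X*, (3,0):+0/O./XX/OO/XX
[OX/XX/OO/.X] O move#2: (3,0):+0/OX/XX/OO/OX*
[OX/XX/OO/OX] end (terminal +0, X#3); searched O./XX/OO/.X to 12

value(O./XX/OO/.X, X) = 0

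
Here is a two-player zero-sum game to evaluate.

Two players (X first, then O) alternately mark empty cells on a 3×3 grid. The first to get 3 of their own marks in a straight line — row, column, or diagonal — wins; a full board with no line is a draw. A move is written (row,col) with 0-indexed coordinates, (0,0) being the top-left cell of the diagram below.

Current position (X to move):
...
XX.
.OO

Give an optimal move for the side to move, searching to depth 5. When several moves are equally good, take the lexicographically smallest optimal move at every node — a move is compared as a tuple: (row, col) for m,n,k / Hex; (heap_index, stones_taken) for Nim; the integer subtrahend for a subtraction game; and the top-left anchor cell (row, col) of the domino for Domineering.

p1 X@[.../XX./.OO]: (0,0)[X../XX./.OO]-1 (0,1)[.X./XX./.OO]-1 (0,2)[..X/XX./.OO]-1 (1,2)[.../XXX/.OO]+1* (2,0)[.../XX./XOO]+1
p2 O@[.../XXX/.OO] terminal -1; root [.../XX./.OO] d5

X's best at [.../XX./.OO]: (1,2)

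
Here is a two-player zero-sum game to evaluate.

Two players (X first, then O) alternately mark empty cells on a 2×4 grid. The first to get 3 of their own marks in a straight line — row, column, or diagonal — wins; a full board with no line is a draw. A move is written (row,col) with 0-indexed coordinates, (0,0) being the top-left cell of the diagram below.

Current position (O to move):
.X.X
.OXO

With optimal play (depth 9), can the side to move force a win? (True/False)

ply 1, O at .X.X/.OXO | (0,0)=-1→OX.X/.OXO; (0,2)=+0→.XOX/.OXO*; (1,0)=-1→.X.X/OOXO
ply 2, X at .XOX/.OXO | (0,0)=+0→XXOX/.OXO*; (1,0)=+0→.XOX/XOXO
ply 3, O at XXOX/.OXO | (1,0)=+0→XXOX/OOXO*
ply 4: XXOX/OOXO is terminal +0 (X); from .X.X/.OXO depth 9

O winning at [.X.X/.OXO]: False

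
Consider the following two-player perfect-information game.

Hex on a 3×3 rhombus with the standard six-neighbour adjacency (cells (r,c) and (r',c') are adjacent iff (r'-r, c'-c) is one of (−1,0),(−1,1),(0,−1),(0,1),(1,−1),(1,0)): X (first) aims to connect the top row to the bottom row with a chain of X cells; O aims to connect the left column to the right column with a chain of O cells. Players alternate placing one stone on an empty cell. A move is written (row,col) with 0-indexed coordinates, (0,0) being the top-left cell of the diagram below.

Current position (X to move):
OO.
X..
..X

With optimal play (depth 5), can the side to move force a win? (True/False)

[OO./X../..X] X move#1: (0,2):+1/OOX/X../..X*, (1,1):-1/OO./XX./..X, (1,2):-1/OO./X.X/..X, (2,0):-1/OO./X../X.X, (2,1):-1/OO./X../.XX
[OOX/X../..X] O move#2: (1,1):-1/OOX/XO./..X*, (1,2):-1/OOX/X.O/..X, (2,0):-1/OOX/X../O.X, (2,1):-1/OOX/X../.OX
[OOX/XO./..X] X move#3: (1,2):+1/OOX/XOX/..X*, (2,0):-1/OOX/XO./X.X, (2,1):-1/OOX/XO./.XX
[OOX/XOX/..X] end (terminal -1, O#4); searched OO./X../..X to 5

X winning at [OO./X../..X]: True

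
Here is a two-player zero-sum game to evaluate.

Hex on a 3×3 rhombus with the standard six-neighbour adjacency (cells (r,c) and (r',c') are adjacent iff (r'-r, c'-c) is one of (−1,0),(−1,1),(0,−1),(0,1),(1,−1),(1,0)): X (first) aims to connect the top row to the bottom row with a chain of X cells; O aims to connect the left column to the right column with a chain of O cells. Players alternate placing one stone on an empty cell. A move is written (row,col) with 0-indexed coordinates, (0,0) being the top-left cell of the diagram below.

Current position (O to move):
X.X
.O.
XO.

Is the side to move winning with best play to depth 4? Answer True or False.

O winning at [X.X/.O./XO.]: True

p1 O@[X.X/.O./XO.]: (0,1)[XOX/.O./XO.]-1 (1,0)[X.X/OO./XO.]+1* (1,2)[X.X/.OO/XO.]-1 (2,2)[X.X/.O./XOO]-1
p2 X@[X.X/OO./XO.]: (0,1)[XXX/OO./XO.]-1* (1,2)[X.X/OOX/XO.]-1 (2,2)[X.X/OO./XOX]-1
p3 O@[XXX/OO./XO.]: (1,2)[XXX/OOO/XO.]+1* (2,2)[XXX/OO./XOO]+1
p4 X@[XXX/OOO/XO.] terminal -1; root [X.X/.O./XO.] d4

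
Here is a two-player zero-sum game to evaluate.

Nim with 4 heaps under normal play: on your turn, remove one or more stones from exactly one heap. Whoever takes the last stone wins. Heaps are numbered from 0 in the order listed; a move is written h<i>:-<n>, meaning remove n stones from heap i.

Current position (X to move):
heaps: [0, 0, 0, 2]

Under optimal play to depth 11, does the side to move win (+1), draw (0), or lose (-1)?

p1 X@[(0,0,0,2)]: h3:-1[(0,0,0,1)]-1 h3:-2[(0,0,0,0)]+1*
p2 O@[(0,0,0,0)] terminal -1; root [(0,0,0,2)] d11

value((0,0,0,2), X) = +1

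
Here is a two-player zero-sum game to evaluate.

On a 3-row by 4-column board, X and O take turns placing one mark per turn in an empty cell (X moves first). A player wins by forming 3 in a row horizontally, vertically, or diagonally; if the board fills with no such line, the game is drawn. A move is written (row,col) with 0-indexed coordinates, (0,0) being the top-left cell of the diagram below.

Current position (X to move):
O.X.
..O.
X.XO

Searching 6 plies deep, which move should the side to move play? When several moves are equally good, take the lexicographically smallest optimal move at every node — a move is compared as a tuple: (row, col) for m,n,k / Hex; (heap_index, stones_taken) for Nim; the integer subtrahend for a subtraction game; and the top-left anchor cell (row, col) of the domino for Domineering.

X's best at [O.X./..O./X.XO]: (0,1)

[O.X./..O./X.XO] X move#1: (0,1):+1/OXX./..O./X.XO*, (0,3):-1/O.XX/..O./X.XO, (1,0):-1/O.X./X.O./X.XO, (1,1):+1/O.X./.XO./X.XO, (1,3):-1/O.X./..OX/X.XO, (2,1):+1/O.X./..O./XXXO
[OXX./..O./X.XO] O move#2: (0,3):-1/OXXO/..O./X.XO*, (1,0):-1/OXX./O.O./X.XO, (1,1):-1/OXX./.OO./X.XO, (1,3):-1/OXX./..OO/X.XO, (2,1):-1/OXX./..O./XOXO
[OXXO/..O./X.XO] X move#3: (1,0):-1/OXXO/X.O./X.XO, (1,1):+1/OXXO/.XO./X.XO*, (1,3):-1/OXXO/..OX/X.XO, (2,1):+1/OXXO/..O./XXXO
[OXXO/.XO./X.XO] end (terminal -1, O#4); searched O.X./..O./X.XO to 6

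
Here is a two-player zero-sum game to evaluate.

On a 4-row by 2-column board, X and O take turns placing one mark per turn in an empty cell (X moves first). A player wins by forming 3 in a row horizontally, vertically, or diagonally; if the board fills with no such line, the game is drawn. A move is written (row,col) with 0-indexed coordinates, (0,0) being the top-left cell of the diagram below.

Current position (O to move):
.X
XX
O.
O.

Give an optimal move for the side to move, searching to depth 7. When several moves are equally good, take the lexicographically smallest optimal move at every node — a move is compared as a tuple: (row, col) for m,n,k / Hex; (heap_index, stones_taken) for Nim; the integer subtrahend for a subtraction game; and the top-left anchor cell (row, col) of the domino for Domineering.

O's best at [.X/XX/O./O.]: (2,1)

ply 1, O at .X/XX/O./O. | (0,0)=-1→OX/XX/O./O.; (2,1)=+0→.X/XX/OO/O.*; (3,1)=-1→.X/XX/O./OO
ply 2, X at .X/XX/OO/O. | (0,0)=+0→XX/XX/OO/O.*; (3,1)=+0→.X/XX/OO/OX
ply 3, O at XX/XX/OO/O. | (3,1)=+0→XX/XX/OO/OO*
ply 4: XX/XX/OO/OO is terminal +0 (X); from .X/XX/O./O. depth 7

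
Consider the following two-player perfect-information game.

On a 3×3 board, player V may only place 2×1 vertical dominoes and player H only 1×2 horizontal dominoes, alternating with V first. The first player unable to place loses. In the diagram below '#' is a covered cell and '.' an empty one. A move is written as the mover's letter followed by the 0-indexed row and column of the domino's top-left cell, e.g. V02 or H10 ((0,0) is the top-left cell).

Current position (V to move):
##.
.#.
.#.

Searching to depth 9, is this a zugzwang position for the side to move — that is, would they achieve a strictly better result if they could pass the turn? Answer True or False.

zugzwang(##./.#./.#., V) = False

ply 1, V at ##./.#./.#. | V02=+1→###/.##/.#.*; V10=+1→##./##./##.; V12=+1→##./.##/.##
ply 2: ###/.##/.#. is terminal -1 (H); from ##./.#./.#. depth 9
suppose V passes — search the same position with H to move:
pass> ply 1: ##./.#./.#. is terminal -1 (H); from ##./.#./.#. depth 9
for V: play +1, pass +1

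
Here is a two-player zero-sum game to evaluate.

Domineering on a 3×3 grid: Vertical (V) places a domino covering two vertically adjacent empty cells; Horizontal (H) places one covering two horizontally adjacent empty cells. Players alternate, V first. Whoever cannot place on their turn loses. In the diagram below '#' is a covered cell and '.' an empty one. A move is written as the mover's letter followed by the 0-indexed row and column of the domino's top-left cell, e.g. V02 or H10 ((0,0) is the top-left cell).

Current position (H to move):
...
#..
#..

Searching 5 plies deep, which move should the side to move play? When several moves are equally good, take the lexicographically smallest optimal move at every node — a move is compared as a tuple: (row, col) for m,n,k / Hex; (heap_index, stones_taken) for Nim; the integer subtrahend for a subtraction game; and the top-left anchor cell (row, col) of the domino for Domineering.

ply 1, H at .../#../#.. | H00=-1→##./#../#..; H01=-1→.##/#../#..; H11=+1→.../###/#..*; H21=-1→.../#../###
ply 2: .../###/#.. is terminal -1 (V); from .../#../#.. depth 5

H's best at [.../#../#..]: H11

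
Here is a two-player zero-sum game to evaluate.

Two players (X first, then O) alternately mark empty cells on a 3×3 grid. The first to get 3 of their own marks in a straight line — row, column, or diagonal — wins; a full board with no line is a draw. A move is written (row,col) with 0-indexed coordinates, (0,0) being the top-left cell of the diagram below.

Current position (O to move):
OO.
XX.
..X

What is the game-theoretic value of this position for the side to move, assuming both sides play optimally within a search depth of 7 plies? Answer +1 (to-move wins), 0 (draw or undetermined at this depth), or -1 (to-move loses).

[OO./XX./..X] O move#1: (0,2):+1/OOO/XX./..X*, (1,2):+0/OO./XXO/..X, (2,0):-1/OO./XX./O.X, (2,1):-1/OO./XX./.OX
[OOO/XX./..X] end (terminal -1, X#2); searched OO./XX./..X to 7

value(OO./XX./..X, O) = +1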